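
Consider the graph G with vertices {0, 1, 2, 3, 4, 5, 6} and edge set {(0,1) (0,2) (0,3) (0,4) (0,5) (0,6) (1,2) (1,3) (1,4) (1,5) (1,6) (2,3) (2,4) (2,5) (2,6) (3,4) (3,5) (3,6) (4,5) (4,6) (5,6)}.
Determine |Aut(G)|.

5040

Every vertex has degree 6, so G is the complete graph K_7. Any permutation of the 7 vertices preserves K_7, so Aut(K_7) = S_7 of order 7! = 5040.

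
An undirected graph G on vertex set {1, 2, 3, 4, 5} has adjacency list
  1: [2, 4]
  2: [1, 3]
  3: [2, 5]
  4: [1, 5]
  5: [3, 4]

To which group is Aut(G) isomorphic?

G is 2-regular and connected on 5 vertices, i.e. the cycle C_5. The automorphisms of the 5-cycle are exactly the symmetries of a regular 5-gon: the dihedral group D_5, |D_5| = 10.

the dihedral group of order 10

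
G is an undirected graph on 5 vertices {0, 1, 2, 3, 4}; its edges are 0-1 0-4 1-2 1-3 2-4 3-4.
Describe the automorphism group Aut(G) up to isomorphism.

S_3 × S_2

The vertices split by degree into {1, 4} (degree 3) and {0, 2, 3} (degree 2); every edge runs between the two parts, so G is the complete bipartite graph K_{2,3}. The parts have unequal sizes, so no automorphism swaps them; each part is permuted independently, giving S_3 × S_2 of order 3!·2! = 12.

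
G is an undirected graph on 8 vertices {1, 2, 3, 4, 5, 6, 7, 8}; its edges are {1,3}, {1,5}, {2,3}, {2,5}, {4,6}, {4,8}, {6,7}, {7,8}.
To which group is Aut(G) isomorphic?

(D_4 × D_4) ⋊ Z_2

G has two connected components, {1, 2, 3, 5} and {4, 6, 7, 8}; each is 2-regular, so G = C_4 ⊔ C_4. With two isomorphic components, Aut(G) = Aut(C_4) ≀ S_2 = (D_4 × D_4) ⋊ Z_2: permute each cycle by D_4, then optionally swap the two cycles. Order 2·(2·4)² = 128.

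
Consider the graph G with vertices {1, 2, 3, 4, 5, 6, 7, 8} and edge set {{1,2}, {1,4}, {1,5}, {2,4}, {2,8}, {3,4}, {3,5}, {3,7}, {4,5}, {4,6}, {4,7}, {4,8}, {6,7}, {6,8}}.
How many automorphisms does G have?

Vertex 4 is the unique vertex of degree 7; the remaining 7 vertices each have degree 3 and induce a cycle, so G is the wheel on 8 vertices with hub 4. With the hub fixed, the remaining symmetry is that of the rim cycle C_7, giving the dihedral group D_7.

14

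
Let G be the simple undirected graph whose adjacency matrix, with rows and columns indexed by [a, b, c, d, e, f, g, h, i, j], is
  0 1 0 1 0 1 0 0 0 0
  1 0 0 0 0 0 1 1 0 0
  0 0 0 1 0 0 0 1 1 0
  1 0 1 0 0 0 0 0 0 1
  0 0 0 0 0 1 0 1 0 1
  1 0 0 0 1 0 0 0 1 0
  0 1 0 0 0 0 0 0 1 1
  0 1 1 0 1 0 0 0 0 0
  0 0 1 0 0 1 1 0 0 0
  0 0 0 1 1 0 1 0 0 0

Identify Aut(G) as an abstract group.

G is 3-regular on 10 vertices with no triangles and no 4-cycles (girth 5): this is the Petersen graph. Viewing the Petersen graph as the Kneser graph K(5,2) — vertices are 2-subsets of {1,…,5}, edges join disjoint pairs — its automorphisms are exactly the permutations of the 5-element set, so Aut ≅ S_5 of order 120.

S_5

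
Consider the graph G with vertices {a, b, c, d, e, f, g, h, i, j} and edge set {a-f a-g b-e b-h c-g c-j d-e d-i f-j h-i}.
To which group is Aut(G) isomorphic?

G has two connected components, {b, d, e, h, i} and {a, c, f, g, j}; each is 2-regular, so G = C_5 ⊔ C_5. With two isomorphic components, Aut(G) = Aut(C_5) ≀ S_2 = (D_5 × D_5) ⋊ Z_2: permute each cycle by D_5, then optionally swap the two cycles. Order 2·(2·5)² = 200.

(D_5 × D_5) ⋊ Z_2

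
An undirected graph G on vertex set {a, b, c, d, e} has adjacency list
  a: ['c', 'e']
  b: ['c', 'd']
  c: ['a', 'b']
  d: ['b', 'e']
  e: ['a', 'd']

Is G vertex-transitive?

G is 2-regular and connected on 5 vertices, i.e. the cycle C_5. The automorphisms of the 5-cycle are exactly the symmetries of a regular 5-gon: the dihedral group D_5, |D_5| = 10. Under this action every vertex can be carried to every other, so G is vertex-transitive.

Yes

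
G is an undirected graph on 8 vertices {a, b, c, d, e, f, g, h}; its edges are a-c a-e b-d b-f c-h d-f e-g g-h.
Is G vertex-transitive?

No

G has two connected components, {a, c, e, g, h} and {b, d, f}; each is 2-regular, so G = C_5 ⊔ C_3. The orbit of a under Aut(G) is {a, c, e, g, h}, which does not contain b, so G is not vertex-transitive.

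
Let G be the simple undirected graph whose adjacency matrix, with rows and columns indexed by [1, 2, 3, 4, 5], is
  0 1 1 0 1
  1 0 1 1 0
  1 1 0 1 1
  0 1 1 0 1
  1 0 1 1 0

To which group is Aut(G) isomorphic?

the dihedral group of order 8

Vertex 3 is the unique vertex of degree 4; the remaining 4 vertices each have degree 3 and induce a cycle, so G is the wheel on 5 vertices with hub 3. Every automorphism fixes the hub and acts on the rim 4-cycle, so Aut(G) ≅ Aut(C_4) = D_4 of order 8.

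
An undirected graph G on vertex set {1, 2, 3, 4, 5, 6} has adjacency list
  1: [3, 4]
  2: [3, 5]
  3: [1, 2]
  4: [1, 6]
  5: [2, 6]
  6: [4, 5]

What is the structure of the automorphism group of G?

the dihedral group of order 12

Every vertex has degree 2 and the graph is connected, so G is the 6-cycle C_6. The automorphisms of the 6-cycle are exactly the symmetries of a regular 6-gon: the dihedral group D_6, |D_6| = 12.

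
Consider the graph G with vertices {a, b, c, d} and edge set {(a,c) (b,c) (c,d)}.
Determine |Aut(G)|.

6

Vertex c has degree 3 and every other vertex has degree 1, so G is the star K_{1,3} with centre c. Any automorphism fixes the centre and permutes the 3 leaves freely, so Aut(G) ≅ S_3 of order 3! = 6.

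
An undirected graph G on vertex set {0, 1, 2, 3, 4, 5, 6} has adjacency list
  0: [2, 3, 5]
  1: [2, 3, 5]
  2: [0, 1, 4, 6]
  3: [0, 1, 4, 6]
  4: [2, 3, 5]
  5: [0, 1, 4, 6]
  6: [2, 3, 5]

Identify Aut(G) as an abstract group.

The vertices split by degree into {2, 3, 5} (degree 4) and {0, 1, 4, 6} (degree 3); every edge runs between the two parts, so G is the complete bipartite graph K_{3,4}. Automorphisms preserve the bipartition setwise (since the parts differ in size) and act as S_3 × S_4 within it; |Aut| = 144.

S_3 × S_4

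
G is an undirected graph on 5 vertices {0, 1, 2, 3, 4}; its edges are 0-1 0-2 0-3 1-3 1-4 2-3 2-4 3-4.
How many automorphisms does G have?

8

Vertex 3 is the unique vertex of degree 4; the remaining 4 vertices each have degree 3 and induce a cycle, so G is the wheel on 5 vertices with hub 3. Every automorphism fixes the hub and acts on the rim 4-cycle, so Aut(G) ≅ Aut(C_4) = D_4 of order 8.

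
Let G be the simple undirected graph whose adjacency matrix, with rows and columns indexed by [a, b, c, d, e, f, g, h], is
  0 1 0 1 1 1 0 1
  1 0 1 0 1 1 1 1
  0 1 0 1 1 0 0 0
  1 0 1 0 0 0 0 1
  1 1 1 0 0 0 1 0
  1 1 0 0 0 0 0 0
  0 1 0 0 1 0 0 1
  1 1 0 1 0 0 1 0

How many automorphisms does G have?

The degree sequence is [5, 6, 3, 3, 4, 2, 3, 4]. Checking the degree-preserving permutations of the vertex set shows that none except the identity preserves every edge, so Aut(G) is trivial.

1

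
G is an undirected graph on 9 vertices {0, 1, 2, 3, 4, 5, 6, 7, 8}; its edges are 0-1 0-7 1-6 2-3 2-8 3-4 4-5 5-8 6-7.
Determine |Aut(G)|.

G has two connected components, {2, 3, 4, 5, 8} and {0, 1, 6, 7}; each is 2-regular, so G = C_5 ⊔ C_4. The components are non-isomorphic (different sizes), so Aut(G) = Aut(C_5) × Aut(C_4) = D_5 × D_4 of order 10·8 = 80.

80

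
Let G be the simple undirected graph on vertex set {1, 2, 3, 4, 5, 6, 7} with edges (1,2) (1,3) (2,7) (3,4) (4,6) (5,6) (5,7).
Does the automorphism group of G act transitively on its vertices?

G is 2-regular and connected on 7 vertices, i.e. the cycle C_7. The automorphisms of the 7-cycle are exactly the symmetries of a regular 7-gon: the dihedral group D_7, |D_7| = 14. Under this action every vertex can be carried to every other, so G is vertex-transitive.

Yes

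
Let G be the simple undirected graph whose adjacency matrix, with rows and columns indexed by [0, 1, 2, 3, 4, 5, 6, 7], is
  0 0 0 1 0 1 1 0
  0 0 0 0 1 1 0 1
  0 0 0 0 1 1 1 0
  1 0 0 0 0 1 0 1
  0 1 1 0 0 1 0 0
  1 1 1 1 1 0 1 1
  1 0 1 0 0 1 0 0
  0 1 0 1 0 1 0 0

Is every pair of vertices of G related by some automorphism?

No

Vertex 5 is the only vertex of degree 7, so every automorphism fixes it; G is not vertex-transitive.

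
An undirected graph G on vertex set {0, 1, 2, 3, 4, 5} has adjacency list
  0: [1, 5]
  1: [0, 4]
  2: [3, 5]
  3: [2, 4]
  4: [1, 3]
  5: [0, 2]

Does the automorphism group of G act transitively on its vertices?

Every vertex has degree 2 and the graph is connected, so G is the 6-cycle C_6. C_6 has 6 rotations and 6 reflections, so Aut(C_6) ≅ D_6 of order 12. This group acts transitively on the 6 vertices.

Yes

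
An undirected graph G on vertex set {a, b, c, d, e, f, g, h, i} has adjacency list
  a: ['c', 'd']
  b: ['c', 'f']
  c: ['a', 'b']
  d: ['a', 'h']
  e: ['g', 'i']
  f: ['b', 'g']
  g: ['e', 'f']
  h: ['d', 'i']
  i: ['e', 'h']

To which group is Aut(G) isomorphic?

Every vertex has degree 2 and the graph is connected, so G is the 9-cycle C_9. C_9 has 9 rotations and 9 reflections, so Aut(C_9) ≅ D_9 of order 18.

D_9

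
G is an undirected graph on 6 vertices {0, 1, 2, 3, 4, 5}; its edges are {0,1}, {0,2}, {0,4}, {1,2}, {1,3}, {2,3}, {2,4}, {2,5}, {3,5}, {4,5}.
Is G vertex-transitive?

Vertex 2 is the only vertex of degree 5, so every automorphism fixes it; G is not vertex-transitive.

No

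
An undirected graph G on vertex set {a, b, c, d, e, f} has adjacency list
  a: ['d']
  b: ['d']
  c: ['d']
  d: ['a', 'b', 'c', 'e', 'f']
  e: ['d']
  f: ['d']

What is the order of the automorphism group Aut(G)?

120

Vertex d has degree 5 and every other vertex has degree 1, so G is the star K_{1,5} with centre d. The 5 leaves are pairwise interchangeable while the centre is fixed, giving Aut(G) = S_5.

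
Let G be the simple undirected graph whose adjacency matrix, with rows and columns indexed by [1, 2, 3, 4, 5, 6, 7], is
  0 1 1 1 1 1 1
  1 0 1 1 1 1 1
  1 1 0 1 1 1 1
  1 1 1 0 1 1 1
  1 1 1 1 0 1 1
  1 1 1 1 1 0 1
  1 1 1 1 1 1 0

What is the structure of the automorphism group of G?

All 7 vertices are pairwise adjacent: G = K_7. Any permutation of the 7 vertices preserves K_7, so Aut(K_7) = S_7 of order 7! = 5040.

the symmetric group on 7 letters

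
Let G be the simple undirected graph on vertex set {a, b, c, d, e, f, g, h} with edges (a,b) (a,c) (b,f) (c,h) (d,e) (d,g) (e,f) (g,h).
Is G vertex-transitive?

Every vertex has degree 2 and the graph is connected, so G is the 8-cycle C_8. C_8 has 8 rotations and 8 reflections, so Aut(C_8) ≅ D_8 of order 16. This group acts transitively on the 8 vertices.

Yes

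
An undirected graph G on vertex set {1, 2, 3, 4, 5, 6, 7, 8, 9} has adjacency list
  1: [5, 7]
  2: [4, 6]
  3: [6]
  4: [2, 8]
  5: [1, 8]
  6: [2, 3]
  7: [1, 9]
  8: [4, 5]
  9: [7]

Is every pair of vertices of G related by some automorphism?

Automorphisms preserve degree, but G has vertices of degree 1 and vertices of degree 2; no automorphism maps one to the other, so G is not vertex-transitive.

No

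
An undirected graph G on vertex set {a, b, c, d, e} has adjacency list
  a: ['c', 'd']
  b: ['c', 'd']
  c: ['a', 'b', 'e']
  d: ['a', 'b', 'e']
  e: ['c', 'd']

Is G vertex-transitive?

Automorphisms preserve degree, but G has vertices of degree 2 and vertices of degree 3; no automorphism maps one to the other, so G is not vertex-transitive.

No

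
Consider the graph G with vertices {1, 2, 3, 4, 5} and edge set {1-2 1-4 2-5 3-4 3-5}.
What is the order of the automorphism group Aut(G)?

G is 2-regular and connected on 5 vertices, i.e. the cycle C_5. The automorphisms of the 5-cycle are exactly the symmetries of a regular 5-gon: the dihedral group D_5, |D_5| = 10.

10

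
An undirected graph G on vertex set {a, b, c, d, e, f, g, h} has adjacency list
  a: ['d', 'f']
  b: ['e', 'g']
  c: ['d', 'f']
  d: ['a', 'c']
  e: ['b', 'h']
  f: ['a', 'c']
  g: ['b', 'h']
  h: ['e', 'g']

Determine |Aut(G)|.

G has two connected components, {a, c, d, f} and {b, e, g, h}; each is 2-regular, so G = C_4 ⊔ C_4. Aut of a disjoint union of two copies of C_4 is the wreath product D_4 ≀ Z_2, of order 2·8² = 128.

128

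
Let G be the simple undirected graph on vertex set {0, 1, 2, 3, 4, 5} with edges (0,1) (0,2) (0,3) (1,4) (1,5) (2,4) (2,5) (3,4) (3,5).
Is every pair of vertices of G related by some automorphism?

G is 3-regular and bipartite with parts {0, 4, 5} and {1, 2, 3} (each part is independent and every cross-pair is an edge), so G = K_{3,3}. Each part can be permuted independently (S_3 × S_3) and the two equal-size parts can also be swapped, giving (S_3 × S_3) ⋊ Z_2 of order 2·(3!)² = 72. This group acts transitively on the 6 vertices.

Yes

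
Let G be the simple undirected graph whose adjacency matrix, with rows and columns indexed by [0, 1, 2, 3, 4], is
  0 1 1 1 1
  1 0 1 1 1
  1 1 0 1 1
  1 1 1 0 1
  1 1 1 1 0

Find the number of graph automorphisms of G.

All 5 vertices are pairwise adjacent: G = K_5. Every bijection on the vertex set is an automorphism of K_5; hence Aut(K_5) ≅ S_5, order 120.

120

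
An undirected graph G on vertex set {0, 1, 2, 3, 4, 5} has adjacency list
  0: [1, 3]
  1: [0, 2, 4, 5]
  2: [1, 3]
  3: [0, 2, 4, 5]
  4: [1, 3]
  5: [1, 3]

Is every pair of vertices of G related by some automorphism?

No

Automorphisms preserve degree, but G has vertices of degree 2 and vertices of degree 4; no automorphism maps one to the other, so G is not vertex-transitive.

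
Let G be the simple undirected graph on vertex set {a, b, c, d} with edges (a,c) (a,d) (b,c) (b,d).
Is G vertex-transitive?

G is 2-regular and connected on 4 vertices, i.e. the cycle C_4. The automorphisms of the 4-cycle are exactly the symmetries of a regular 4-gon: the dihedral group D_4, |D_4| = 8. This group acts transitively on the 4 vertices.

Yes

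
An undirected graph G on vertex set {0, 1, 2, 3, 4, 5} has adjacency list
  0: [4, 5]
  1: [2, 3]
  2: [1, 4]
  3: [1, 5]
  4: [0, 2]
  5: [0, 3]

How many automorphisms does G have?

12

Every vertex has degree 2 and the graph is connected, so G is the 6-cycle C_6. C_6 has 6 rotations and 6 reflections, so Aut(C_6) ≅ D_6 of order 12.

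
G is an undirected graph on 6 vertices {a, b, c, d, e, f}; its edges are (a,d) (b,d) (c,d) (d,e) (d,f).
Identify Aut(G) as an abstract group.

the symmetric group on 5 letters

Vertex d has degree 5 and every other vertex has degree 1, so G is the star K_{1,5} with centre d. The 5 leaves are pairwise interchangeable while the centre is fixed, giving Aut(G) = S_5.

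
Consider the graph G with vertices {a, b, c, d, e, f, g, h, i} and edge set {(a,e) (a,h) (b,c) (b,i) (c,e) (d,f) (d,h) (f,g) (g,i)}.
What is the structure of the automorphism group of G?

the dihedral group of order 18

G is 2-regular and connected on 9 vertices, i.e. the cycle C_9. The automorphisms of the 9-cycle are exactly the symmetries of a regular 9-gon: the dihedral group D_9, |D_9| = 18.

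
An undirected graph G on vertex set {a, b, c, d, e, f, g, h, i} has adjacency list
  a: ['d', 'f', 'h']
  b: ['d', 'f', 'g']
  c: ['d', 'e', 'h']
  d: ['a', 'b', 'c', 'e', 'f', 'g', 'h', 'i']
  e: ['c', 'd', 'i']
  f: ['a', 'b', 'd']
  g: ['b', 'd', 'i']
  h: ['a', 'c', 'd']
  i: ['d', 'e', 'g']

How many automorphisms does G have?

Vertex d is the unique vertex of degree 8; the remaining 8 vertices each have degree 3 and induce a cycle, so G is the wheel on 9 vertices with hub d. Every automorphism fixes the hub and acts on the rim 8-cycle, so Aut(G) ≅ Aut(C_8) = D_8 of order 16.

16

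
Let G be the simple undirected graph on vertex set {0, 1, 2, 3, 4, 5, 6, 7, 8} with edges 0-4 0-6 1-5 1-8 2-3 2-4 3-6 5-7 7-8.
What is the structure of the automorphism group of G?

D_5 × D_4

G has two connected components, {0, 2, 3, 4, 6} and {1, 5, 7, 8}; each is 2-regular, so G = C_5 ⊔ C_4. No automorphism exchanges components of different sizes, hence Aut(G) is the direct product D_5 × D_4, order 80.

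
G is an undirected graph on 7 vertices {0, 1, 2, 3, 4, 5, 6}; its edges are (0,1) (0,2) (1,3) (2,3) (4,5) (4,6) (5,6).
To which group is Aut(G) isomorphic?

D_3 × D_4

G has two connected components, {0, 1, 2, 3} and {4, 5, 6}; each is 2-regular, so G = C_4 ⊔ C_3. No automorphism exchanges components of different sizes, hence Aut(G) is the direct product D_3 × D_4, order 48.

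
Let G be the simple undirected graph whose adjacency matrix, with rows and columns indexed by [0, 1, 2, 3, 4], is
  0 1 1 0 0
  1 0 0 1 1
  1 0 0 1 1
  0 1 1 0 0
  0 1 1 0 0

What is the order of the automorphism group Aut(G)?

12

The vertices split by degree into {1, 2} (degree 3) and {0, 3, 4} (degree 2); every edge runs between the two parts, so G is the complete bipartite graph K_{2,3}. The parts have unequal sizes, so no automorphism swaps them; each part is permuted independently, giving S_3 × S_2 of order 3!·2! = 12.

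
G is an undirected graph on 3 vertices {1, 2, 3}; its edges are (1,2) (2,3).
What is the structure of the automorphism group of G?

The degree sequence is [1, 2, 1]; the two degree-1 vertices 1 and 3 are the ends of a path, so G = P_3. The only nontrivial automorphism of a path is the end-to-end reflection, so Aut(G) ≅ Z_2.

Z_2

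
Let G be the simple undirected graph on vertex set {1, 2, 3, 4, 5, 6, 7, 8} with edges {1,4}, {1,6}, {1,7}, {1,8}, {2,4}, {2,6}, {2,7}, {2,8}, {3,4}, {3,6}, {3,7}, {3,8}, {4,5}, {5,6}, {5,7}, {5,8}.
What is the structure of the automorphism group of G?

S_4 ≀ Z_2

G is 4-regular and bipartite with parts {1, 2, 3, 5} and {4, 6, 7, 8} (each part is independent and every cross-pair is an edge), so G = K_{4,4}. Each part can be permuted independently (S_4 × S_4) and the two equal-size parts can also be swapped, giving (S_4 × S_4) ⋊ Z_2 of order 2·(4!)² = 1152.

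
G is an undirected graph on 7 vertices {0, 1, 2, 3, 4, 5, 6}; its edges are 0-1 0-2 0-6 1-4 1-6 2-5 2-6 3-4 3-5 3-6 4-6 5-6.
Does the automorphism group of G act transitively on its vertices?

No

Vertex 6 is the only vertex of degree 6, so every automorphism fixes it; G is not vertex-transitive.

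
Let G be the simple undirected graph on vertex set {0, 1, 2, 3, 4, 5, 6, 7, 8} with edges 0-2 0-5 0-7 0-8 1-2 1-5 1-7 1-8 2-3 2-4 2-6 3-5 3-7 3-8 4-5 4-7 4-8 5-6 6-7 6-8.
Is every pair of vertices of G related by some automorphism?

Automorphisms preserve degree, but G has vertices of degree 4 and vertices of degree 5; no automorphism maps one to the other, so G is not vertex-transitive.

No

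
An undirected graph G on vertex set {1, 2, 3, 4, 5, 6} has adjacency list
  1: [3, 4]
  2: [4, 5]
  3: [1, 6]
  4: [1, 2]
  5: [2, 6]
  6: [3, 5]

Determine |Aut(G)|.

12

G is 2-regular and connected on 6 vertices, i.e. the cycle C_6. The automorphisms of the 6-cycle are exactly the symmetries of a regular 6-gon: the dihedral group D_6, |D_6| = 12.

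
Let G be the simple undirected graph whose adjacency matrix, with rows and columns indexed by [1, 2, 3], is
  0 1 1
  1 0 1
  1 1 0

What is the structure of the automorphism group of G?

the symmetric group on 3 letters

All 3 vertices are pairwise adjacent: G = K_3. Any permutation of the 3 vertices preserves K_3, so Aut(K_3) = S_3 of order 3! = 6.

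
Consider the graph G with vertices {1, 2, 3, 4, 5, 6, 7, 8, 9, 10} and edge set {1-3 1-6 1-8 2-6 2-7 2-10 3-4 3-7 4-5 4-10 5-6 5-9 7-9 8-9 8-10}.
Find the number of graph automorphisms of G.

120

G is 3-regular on 10 vertices with no triangles and no 4-cycles (girth 5): this is the Petersen graph. It is a classical fact that the Petersen graph has automorphism group S_5 (order 120), arising from its description as the Kneser graph K(5,2).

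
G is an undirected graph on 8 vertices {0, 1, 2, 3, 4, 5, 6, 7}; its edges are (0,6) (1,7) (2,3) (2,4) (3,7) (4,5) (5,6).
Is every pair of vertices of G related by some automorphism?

Automorphisms preserve degree, but G has vertices of degree 1 and vertices of degree 2; no automorphism maps one to the other, so G is not vertex-transitive.

No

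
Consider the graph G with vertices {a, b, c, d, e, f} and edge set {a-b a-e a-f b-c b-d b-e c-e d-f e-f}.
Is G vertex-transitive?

No

Automorphisms preserve degree, but G has vertices of degree 2 and vertices of degree 4; no automorphism maps one to the other, so G is not vertex-transitive.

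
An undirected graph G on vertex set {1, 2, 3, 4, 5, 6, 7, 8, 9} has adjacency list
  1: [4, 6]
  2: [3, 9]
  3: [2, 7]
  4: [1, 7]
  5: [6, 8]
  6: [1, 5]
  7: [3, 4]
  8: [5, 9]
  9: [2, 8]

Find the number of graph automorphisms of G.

18

Every vertex has degree 2 and the graph is connected, so G is the 9-cycle C_9. C_9 has 9 rotations and 9 reflections, so Aut(C_9) ≅ D_9 of order 18.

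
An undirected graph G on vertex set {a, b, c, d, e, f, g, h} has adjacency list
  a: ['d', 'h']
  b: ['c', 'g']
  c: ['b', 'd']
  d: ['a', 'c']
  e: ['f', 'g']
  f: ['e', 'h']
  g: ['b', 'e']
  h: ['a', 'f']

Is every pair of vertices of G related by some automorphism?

G is 2-regular and connected on 8 vertices, i.e. the cycle C_8. C_8 has 8 rotations and 8 reflections, so Aut(C_8) ≅ D_8 of order 16. Under this action every vertex can be carried to every other, so G is vertex-transitive.

Yes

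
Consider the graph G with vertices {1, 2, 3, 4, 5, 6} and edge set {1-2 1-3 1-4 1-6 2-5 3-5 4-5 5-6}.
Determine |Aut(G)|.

48

The vertices split by degree into {1, 5} (degree 4) and {2, 3, 4, 6} (degree 2); every edge runs between the two parts, so G is the complete bipartite graph K_{2,4}. The parts have unequal sizes, so no automorphism swaps them; each part is permuted independently, giving S_4 × S_2 of order 4!·2! = 48.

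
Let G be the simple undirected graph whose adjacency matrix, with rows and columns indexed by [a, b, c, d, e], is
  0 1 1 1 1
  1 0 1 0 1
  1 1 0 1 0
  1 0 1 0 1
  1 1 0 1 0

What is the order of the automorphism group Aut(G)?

8

Vertex a is the unique vertex of degree 4; the remaining 4 vertices each have degree 3 and induce a cycle, so G is the wheel on 5 vertices with hub a. With the hub fixed, the remaining symmetry is that of the rim cycle C_4, giving the dihedral group D_4.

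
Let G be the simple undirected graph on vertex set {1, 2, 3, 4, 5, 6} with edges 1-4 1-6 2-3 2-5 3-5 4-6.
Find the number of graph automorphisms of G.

72

G has two connected components, {1, 4, 6} and {2, 3, 5}; each is 2-regular, so G = C_3 ⊔ C_3. Aut of a disjoint union of two copies of C_3 is the wreath product D_3 ≀ Z_2, of order 2·6² = 72.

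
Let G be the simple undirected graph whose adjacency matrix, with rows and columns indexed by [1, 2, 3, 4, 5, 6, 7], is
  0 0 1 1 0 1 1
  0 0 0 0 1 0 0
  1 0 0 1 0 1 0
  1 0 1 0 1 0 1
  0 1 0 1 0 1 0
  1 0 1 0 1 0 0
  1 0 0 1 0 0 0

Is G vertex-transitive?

No

Vertex 2 is the only vertex of degree 1, so every automorphism fixes it; G is not vertex-transitive.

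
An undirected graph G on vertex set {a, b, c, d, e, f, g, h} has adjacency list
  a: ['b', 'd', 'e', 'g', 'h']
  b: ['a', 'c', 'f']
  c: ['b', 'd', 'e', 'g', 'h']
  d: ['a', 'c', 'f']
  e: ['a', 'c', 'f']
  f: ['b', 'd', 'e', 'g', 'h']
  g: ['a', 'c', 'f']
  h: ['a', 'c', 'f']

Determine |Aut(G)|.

The vertices split by degree into {a, c, f} (degree 5) and {b, d, e, g, h} (degree 3); every edge runs between the two parts, so G is the complete bipartite graph K_{3,5}. Automorphisms preserve the bipartition setwise (since the parts differ in size) and act as S_3 × S_5 within it; |Aut| = 720.

720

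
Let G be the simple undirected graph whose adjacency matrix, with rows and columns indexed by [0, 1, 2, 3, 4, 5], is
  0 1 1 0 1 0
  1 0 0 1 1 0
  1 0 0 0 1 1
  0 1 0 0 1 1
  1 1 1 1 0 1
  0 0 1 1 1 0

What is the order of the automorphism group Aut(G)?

10

Vertex 4 is the unique vertex of degree 5; the remaining 5 vertices each have degree 3 and induce a cycle, so G is the wheel on 6 vertices with hub 4. With the hub fixed, the remaining symmetry is that of the rim cycle C_5, giving the dihedral group D_5.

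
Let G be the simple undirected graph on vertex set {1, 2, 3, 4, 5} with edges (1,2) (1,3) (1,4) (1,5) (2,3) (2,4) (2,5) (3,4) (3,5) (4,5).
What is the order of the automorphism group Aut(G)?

All 5 vertices are pairwise adjacent: G = K_5. Every bijection on the vertex set is an automorphism of K_5; hence Aut(K_5) ≅ S_5, order 120.

120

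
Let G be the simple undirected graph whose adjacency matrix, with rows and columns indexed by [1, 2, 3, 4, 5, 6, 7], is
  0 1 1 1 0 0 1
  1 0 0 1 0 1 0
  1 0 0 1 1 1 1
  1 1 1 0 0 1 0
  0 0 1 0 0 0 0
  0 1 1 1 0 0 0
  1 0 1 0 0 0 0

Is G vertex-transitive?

No

Vertex 3 is the only vertex of degree 5, so every automorphism fixes it; G is not vertex-transitive.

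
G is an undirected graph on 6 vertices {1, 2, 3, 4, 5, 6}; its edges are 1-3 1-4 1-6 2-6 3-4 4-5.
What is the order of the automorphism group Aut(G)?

Degrees alone do not determine every vertex (e.g. 1 and 4 both have degree 3), but their neighbour-degree multisets differ: N(1) has degrees [2, 2, 3] while N(4) has degrees [1, 2, 3]. Repeating this refinement separates all vertices, so the only automorphism is the identity.

1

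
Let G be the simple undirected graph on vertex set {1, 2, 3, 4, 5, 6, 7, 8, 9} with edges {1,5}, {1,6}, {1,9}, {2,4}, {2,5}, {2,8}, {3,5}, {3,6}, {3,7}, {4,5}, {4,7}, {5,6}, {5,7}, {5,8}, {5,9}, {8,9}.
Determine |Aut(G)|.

16

Vertex 5 is the unique vertex of degree 8; the remaining 8 vertices each have degree 3 and induce a cycle, so G is the wheel on 9 vertices with hub 5. Every automorphism fixes the hub and acts on the rim 8-cycle, so Aut(G) ≅ Aut(C_8) = D_8 of order 16.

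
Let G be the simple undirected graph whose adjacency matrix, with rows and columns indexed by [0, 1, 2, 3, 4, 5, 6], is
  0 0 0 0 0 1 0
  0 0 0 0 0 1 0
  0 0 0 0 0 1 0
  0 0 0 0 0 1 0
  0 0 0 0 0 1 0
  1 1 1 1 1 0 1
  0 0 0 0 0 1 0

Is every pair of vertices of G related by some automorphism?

Vertex 5 is the only vertex of degree 6, so every automorphism fixes it; G is not vertex-transitive.

No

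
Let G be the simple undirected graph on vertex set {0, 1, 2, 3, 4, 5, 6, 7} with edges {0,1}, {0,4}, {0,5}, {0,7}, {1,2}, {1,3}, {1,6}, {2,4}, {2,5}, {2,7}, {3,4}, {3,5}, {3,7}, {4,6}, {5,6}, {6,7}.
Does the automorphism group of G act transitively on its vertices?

Yes

G is 4-regular and bipartite with parts {1, 4, 5, 7} and {0, 2, 3, 6} (each part is independent and every cross-pair is an edge), so G = K_{4,4}. Aut(K_{4,4}) is the wreath product S_4 ≀ Z_2: permute within each part, then optionally swap the parts; |Aut| = 2·(4!)² = 1152. This group acts transitively on the 8 vertices.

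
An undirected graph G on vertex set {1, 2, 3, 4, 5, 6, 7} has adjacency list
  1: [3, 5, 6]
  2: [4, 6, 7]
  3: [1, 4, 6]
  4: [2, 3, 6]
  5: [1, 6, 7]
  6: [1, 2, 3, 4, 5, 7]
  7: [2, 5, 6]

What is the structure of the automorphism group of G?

Vertex 6 is the unique vertex of degree 6; the remaining 6 vertices each have degree 3 and induce a cycle, so G is the wheel on 7 vertices with hub 6. Every automorphism fixes the hub and acts on the rim 6-cycle, so Aut(G) ≅ Aut(C_6) = D_6 of order 12.

the dihedral group of order 12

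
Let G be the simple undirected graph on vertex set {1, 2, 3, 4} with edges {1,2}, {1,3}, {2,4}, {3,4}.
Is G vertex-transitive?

G is 2-regular and bipartite on 2^2 = 4 vertices with girth 4; it is the hypercube graph Q_2. Aut(Q_2) consists of the signed permutations of the 2 coordinate axes: 2! permutations times 2^2 sign flips, so |Aut| = 2^2·2! = 8. Under this action every vertex can be carried to every other, so G is vertex-transitive.

Yes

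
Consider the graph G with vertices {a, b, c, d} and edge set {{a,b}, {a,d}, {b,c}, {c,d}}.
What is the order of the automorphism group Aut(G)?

8

G is 2-regular and bipartite on 2^2 = 4 vertices with girth 4; it is the hypercube graph Q_2. The symmetry group of the 2-cube is the hyperoctahedral group B_2 = Z_2 ≀ S_2, of order 2^2·2! = 8.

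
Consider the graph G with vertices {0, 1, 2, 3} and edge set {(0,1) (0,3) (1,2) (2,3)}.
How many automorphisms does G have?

G is 2-regular and connected on 4 vertices, i.e. the cycle C_4. The automorphisms of the 4-cycle are exactly the symmetries of a regular 4-gon: the dihedral group D_4, |D_4| = 8.

8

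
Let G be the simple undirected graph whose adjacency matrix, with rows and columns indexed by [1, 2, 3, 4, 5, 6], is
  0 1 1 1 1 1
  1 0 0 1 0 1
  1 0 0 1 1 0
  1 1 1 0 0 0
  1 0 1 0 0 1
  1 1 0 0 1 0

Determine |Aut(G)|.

10

Vertex 1 is the unique vertex of degree 5; the remaining 5 vertices each have degree 3 and induce a cycle, so G is the wheel on 6 vertices with hub 1. With the hub fixed, the remaining symmetry is that of the rim cycle C_5, giving the dihedral group D_5.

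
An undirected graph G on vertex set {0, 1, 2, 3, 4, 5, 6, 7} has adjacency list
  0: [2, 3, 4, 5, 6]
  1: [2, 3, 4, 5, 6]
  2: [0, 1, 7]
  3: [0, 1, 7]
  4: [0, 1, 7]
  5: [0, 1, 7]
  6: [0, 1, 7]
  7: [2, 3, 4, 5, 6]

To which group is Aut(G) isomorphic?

S_5 × S_3

The vertices split by degree into {0, 1, 7} (degree 5) and {2, 3, 4, 5, 6} (degree 3); every edge runs between the two parts, so G is the complete bipartite graph K_{3,5}. Automorphisms preserve the bipartition setwise (since the parts differ in size) and act as S_5 × S_3 within it; |Aut| = 720.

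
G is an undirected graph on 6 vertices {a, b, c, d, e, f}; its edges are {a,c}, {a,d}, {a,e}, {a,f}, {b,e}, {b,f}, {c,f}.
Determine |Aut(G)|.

Degrees alone do not determine every vertex (e.g. b and c both have degree 2), but their neighbour-degree multisets differ: N(b) has degrees [2, 3] while N(c) has degrees [3, 4]. Repeating this refinement separates all vertices, so the only automorphism is the identity.

1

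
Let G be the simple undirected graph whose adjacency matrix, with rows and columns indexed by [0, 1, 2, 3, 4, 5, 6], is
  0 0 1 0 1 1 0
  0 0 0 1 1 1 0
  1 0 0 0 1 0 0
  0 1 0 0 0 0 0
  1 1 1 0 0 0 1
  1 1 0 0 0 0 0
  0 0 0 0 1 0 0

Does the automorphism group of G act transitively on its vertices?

No

Vertex 4 is the only vertex of degree 4, so every automorphism fixes it; G is not vertex-transitive.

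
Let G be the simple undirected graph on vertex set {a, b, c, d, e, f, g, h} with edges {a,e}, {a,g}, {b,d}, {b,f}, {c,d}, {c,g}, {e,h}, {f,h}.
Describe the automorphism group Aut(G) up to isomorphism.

Every vertex has degree 2 and the graph is connected, so G is the 8-cycle C_8. The automorphisms of the 8-cycle are exactly the symmetries of a regular 8-gon: the dihedral group D_8, |D_8| = 16.

D_8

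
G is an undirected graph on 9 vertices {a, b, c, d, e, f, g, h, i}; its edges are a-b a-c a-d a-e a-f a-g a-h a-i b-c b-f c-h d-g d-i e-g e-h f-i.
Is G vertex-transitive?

Vertex a is the only vertex of degree 8, so every automorphism fixes it; G is not vertex-transitive.

No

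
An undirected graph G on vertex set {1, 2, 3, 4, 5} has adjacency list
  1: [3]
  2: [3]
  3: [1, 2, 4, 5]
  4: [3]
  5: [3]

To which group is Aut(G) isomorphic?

the symmetric group on 4 letters

Vertex 3 has degree 4 and every other vertex has degree 1, so G is the star K_{1,4} with centre 3. Any automorphism fixes the centre and permutes the 4 leaves freely, so Aut(G) ≅ S_4 of order 4! = 24.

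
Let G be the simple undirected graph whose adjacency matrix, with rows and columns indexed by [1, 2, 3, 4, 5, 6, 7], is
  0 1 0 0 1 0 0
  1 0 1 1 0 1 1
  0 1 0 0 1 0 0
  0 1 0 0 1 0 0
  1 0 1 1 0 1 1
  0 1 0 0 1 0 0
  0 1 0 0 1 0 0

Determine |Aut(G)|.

240

The vertices split by degree into {2, 5} (degree 5) and {1, 3, 4, 6, 7} (degree 2); every edge runs between the two parts, so G is the complete bipartite graph K_{2,5}. The parts have unequal sizes, so no automorphism swaps them; each part is permuted independently, giving S_2 × S_5 of order 2!·5! = 240.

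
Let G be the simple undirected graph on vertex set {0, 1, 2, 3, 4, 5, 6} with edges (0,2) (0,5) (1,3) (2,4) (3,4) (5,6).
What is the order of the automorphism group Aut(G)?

The degree sequence is [2, 1, 2, 2, 2, 2, 1]; the two degree-1 vertices 1 and 6 are the ends of a path, so G = P_7. The only nontrivial automorphism of a path is the end-to-end reflection, so Aut(G) ≅ Z_2.

2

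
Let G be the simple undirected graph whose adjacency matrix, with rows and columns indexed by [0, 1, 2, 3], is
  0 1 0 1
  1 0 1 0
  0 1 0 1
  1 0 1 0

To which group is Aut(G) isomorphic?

Every vertex has degree 2 and the graph is connected, so G is the 4-cycle C_4. C_4 has 4 rotations and 4 reflections, so Aut(C_4) ≅ D_4 of order 8.

the dihedral group of order 8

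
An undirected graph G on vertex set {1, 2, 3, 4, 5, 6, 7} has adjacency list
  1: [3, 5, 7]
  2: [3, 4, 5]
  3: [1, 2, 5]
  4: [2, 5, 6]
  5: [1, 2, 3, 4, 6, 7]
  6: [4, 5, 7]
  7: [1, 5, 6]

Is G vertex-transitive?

Vertex 5 is the only vertex of degree 6, so every automorphism fixes it; G is not vertex-transitive.

No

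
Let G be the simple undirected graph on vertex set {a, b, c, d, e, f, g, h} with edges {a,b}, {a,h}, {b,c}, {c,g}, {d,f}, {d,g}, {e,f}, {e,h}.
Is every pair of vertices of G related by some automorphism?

G is 2-regular and connected on 8 vertices, i.e. the cycle C_8. The automorphisms of the 8-cycle are exactly the symmetries of a regular 8-gon: the dihedral group D_8, |D_8| = 16. This group acts transitively on the 8 vertices.

Yes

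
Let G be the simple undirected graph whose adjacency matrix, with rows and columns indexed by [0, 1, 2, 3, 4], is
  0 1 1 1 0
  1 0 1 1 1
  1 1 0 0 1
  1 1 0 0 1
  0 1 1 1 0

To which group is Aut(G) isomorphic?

Vertex 1 is the unique vertex of degree 4; the remaining 4 vertices each have degree 3 and induce a cycle, so G is the wheel on 5 vertices with hub 1. Every automorphism fixes the hub and acts on the rim 4-cycle, so Aut(G) ≅ Aut(C_4) = D_4 of order 8.

D_4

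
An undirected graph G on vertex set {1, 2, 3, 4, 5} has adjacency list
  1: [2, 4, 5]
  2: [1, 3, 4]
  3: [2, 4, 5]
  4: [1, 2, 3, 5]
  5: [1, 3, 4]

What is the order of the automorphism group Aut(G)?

Vertex 4 is the unique vertex of degree 4; the remaining 4 vertices each have degree 3 and induce a cycle, so G is the wheel on 5 vertices with hub 4. Every automorphism fixes the hub and acts on the rim 4-cycle, so Aut(G) ≅ Aut(C_4) = D_4 of order 8.

8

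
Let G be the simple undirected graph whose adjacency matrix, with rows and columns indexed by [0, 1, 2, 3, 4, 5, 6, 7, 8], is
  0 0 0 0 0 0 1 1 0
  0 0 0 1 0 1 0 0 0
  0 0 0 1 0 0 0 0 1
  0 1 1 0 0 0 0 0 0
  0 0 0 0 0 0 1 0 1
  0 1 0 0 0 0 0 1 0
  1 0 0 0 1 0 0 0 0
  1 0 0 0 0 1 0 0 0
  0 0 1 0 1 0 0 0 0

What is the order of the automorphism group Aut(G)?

Every vertex has degree 2 and the graph is connected, so G is the 9-cycle C_9. The automorphisms of the 9-cycle are exactly the symmetries of a regular 9-gon: the dihedral group D_9, |D_9| = 18.

18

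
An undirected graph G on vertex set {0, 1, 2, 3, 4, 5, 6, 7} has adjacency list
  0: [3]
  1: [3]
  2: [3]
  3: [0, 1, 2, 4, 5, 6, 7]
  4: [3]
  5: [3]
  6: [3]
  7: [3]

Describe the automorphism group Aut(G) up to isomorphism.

Vertex 3 has degree 7 and every other vertex has degree 1, so G is the star K_{1,7} with centre 3. The 7 leaves are pairwise interchangeable while the centre is fixed, giving Aut(G) = S_7.

the symmetric group on 7 letters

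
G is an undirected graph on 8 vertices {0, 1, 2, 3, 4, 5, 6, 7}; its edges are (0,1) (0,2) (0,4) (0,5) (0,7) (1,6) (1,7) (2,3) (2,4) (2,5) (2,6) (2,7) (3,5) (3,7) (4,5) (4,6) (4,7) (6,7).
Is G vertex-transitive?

Automorphisms preserve degree, but G has vertices of degree 3 and vertices of degree 6; no automorphism maps one to the other, so G is not vertex-transitive.

No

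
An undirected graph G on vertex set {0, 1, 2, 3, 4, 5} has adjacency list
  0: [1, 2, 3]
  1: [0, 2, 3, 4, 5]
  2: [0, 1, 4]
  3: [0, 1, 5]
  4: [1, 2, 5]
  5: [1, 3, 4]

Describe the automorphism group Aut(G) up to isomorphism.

Vertex 1 is the unique vertex of degree 5; the remaining 5 vertices each have degree 3 and induce a cycle, so G is the wheel on 6 vertices with hub 1. With the hub fixed, the remaining symmetry is that of the rim cycle C_5, giving the dihedral group D_5.

D_5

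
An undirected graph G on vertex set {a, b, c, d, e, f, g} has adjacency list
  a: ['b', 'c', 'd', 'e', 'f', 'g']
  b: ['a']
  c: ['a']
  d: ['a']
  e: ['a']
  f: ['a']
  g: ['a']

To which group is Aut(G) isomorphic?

S_6

Vertex a has degree 6 and every other vertex has degree 1, so G is the star K_{1,6} with centre a. The 6 leaves are pairwise interchangeable while the centre is fixed, giving Aut(G) = S_6.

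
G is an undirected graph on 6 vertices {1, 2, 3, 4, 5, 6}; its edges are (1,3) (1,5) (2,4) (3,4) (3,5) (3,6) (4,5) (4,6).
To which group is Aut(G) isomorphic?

{e}

Degrees alone do not determine every vertex (e.g. 1 and 6 both have degree 2), but their neighbour-degree multisets differ: N(1) has degrees [3, 4] while N(6) has degrees [4, 4]. Repeating this refinement separates all vertices, so the only automorphism is the identity.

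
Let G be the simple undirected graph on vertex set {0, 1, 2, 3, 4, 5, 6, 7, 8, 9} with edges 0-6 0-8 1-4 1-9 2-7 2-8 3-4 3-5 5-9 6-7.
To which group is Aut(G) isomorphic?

(D_5 × D_5) ⋊ Z_2

G has two connected components, {0, 2, 6, 7, 8} and {1, 3, 4, 5, 9}; each is 2-regular, so G = C_5 ⊔ C_5. With two isomorphic components, Aut(G) = Aut(C_5) ≀ S_2 = (D_5 × D_5) ⋊ Z_2: permute each cycle by D_5, then optionally swap the two cycles. Order 2·(2·5)² = 200.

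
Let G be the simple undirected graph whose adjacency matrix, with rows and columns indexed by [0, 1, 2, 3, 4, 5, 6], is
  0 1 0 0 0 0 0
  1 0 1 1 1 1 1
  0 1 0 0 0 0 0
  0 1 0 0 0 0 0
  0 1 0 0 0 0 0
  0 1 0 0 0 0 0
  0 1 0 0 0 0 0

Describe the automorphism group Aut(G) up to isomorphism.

S_6

Vertex 1 has degree 6 and every other vertex has degree 1, so G is the star K_{1,6} with centre 1. Any automorphism fixes the centre and permutes the 6 leaves freely, so Aut(G) ≅ S_6 of order 6! = 720.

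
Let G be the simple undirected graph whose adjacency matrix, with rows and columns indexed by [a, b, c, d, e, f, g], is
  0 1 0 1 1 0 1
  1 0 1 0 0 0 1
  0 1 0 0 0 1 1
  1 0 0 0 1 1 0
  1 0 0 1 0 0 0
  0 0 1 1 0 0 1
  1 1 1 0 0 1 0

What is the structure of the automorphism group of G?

The degree sequence is [4, 3, 3, 3, 2, 3, 4]. Checking the degree-preserving permutations of the vertex set shows that none except the identity preserves every edge, so Aut(G) is trivial.

1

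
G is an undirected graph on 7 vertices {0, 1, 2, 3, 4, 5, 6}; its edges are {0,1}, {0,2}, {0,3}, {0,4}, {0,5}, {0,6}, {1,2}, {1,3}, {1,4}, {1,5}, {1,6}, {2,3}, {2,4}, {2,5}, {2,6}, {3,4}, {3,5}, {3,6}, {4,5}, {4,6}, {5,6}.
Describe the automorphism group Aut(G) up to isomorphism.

Every vertex has degree 6, so G is the complete graph K_7. Every bijection on the vertex set is an automorphism of K_7; hence Aut(K_7) ≅ S_7, order 5040.

S_7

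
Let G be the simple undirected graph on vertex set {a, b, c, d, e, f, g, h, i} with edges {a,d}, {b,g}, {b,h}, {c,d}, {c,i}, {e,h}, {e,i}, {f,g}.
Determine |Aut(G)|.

2

The degree sequence is [1, 2, 2, 2, 2, 1, 2, 2, 2]; the two degree-1 vertices a and f are the ends of a path, so G = P_9. The only nontrivial automorphism of a path is the end-to-end reflection, so Aut(G) ≅ Z_2.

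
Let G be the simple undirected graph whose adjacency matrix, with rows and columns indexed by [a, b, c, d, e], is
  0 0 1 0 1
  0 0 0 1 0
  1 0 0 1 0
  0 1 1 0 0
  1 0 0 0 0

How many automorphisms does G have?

2

The degree sequence is [2, 1, 2, 2, 1]; the two degree-1 vertices b and e are the ends of a path, so G = P_5. The only nontrivial automorphism of a path is the end-to-end reflection, so Aut(G) ≅ Z_2.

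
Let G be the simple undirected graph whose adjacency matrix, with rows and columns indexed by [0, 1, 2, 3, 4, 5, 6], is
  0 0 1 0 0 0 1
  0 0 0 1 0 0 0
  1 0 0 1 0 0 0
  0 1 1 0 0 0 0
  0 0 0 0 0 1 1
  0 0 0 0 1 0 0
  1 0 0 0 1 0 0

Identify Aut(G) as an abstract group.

C_2

The degree sequence is [2, 1, 2, 2, 2, 1, 2]; the two degree-1 vertices 1 and 5 are the ends of a path, so G = P_7. A path has exactly one nontrivial symmetry — reversal — giving Aut(G) of order 2.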